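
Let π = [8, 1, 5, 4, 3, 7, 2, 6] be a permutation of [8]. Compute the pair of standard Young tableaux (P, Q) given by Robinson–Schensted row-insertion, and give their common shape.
P = [1, 2, 6] / [3, 7] / [4] / [5] / [8];  Q = [1, 3, 6] / [2, 8] / [4] / [5] / [7];  common shape = (3, 2, 1, 1, 1)

Row-insert the values π_1, π_2, … into P one at a time, bumping the leftmost entry strictly greater than the inserted value down to the next row. The recording tableau Q records, in position (i, j), the step at which that cell was added to P.
  Insert 8 (step 1): P = [8];  Q = [1]
  Insert 1 (step 2): P = [1] / [8];  Q = [1] / [2]
  Insert 5 (step 3): P = [1, 5] / [8];  Q = [1, 3] / [2]
  Insert 4 (step 4): P = [1, 4] / [5] / [8];  Q = [1, 3] / [2] / [4]
  Insert 3 (step 5): P = [1, 3] / [4] / [5] / [8];  Q = [1, 3] / [2] / [4] / [5]
  Insert 7 (step 6): P = [1, 3, 7] / [4] / [5] / [8];  Q = [1, 3, 6] / [2] / [4] / [5]
  Insert 2 (step 7): P = [1, 2, 7] / [3] / [4] / [5] / [8];  Q = [1, 3, 6] / [2] / [4] / [5] / [7]
  Insert 6 (step 8): P = [1, 2, 6] / [3, 7] / [4] / [5] / [8];  Q = [1, 3, 6] / [2, 8] / [4] / [5] / [7]
Final shape: (3, 2, 1, 1, 1).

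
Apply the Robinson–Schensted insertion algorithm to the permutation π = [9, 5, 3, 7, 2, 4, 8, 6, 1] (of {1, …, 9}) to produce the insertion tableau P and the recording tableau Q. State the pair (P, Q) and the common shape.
P = [1, 4, 6] / [2, 7, 8] / [3] / [5] / [9];  Q = [1, 4, 7] / [2, 6, 8] / [3] / [5] / [9];  common shape = (3, 3, 1, 1, 1)

Row-insert the values π_1, π_2, … into P one at a time, bumping the leftmost entry strictly greater than the inserted value down to the next row. The recording tableau Q records, in position (i, j), the step at which that cell was added to P.
  Insert 9 (step 1): P = [9];  Q = [1]
  Insert 5 (step 2): P = [5] / [9];  Q = [1] / [2]
  Insert 3 (step 3): P = [3] / [5] / [9];  Q = [1] / [2] / [3]
  Insert 7 (step 4): P = [3, 7] / [5] / [9];  Q = [1, 4] / [2] / [3]
  Insert 2 (step 5): P = [2, 7] / [3] / [5] / [9];  Q = [1, 4] / [2] / [3] / [5]
  Insert 4 (step 6): P = [2, 4] / [3, 7] / [5] / [9];  Q = [1, 4] / [2, 6] / [3] / [5]
  Insert 8 (step 7): P = [2, 4, 8] / [3, 7] / [5] / [9];  Q = [1, 4, 7] / [2, 6] / [3] / [5]
  Insert 6 (step 8): P = [2, 4, 6] / [3, 7, 8] / [5] / [9];  Q = [1, 4, 7] / [2, 6, 8] / [3] / [5]
  Insert 1 (step 9): P = [1, 4, 6] / [2, 7, 8] / [3] / [5] / [9];  Q = [1, 4, 7] / [2, 6, 8] / [3] / [5] / [9]
Final shape: (3, 3, 1, 1, 1).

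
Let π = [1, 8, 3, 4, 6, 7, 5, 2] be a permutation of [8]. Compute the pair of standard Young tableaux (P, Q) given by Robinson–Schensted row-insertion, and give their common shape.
P = [1, 2, 4, 5, 7] / [3] / [6] / [8];  Q = [1, 2, 4, 5, 6] / [3] / [7] / [8];  common shape = (5, 1, 1, 1)

Row-insert the values π_1, π_2, … into P one at a time, bumping the leftmost entry strictly greater than the inserted value down to the next row. The recording tableau Q records, in position (i, j), the step at which that cell was added to P.
  Insert 1 (step 1): P = [1];  Q = [1]
  Insert 8 (step 2): P = [1, 8];  Q = [1, 2]
  Insert 3 (step 3): P = [1, 3] / [8];  Q = [1, 2] / [3]
  Insert 4 (step 4): P = [1, 3, 4] / [8];  Q = [1, 2, 4] / [3]
  Insert 6 (step 5): P = [1, 3, 4, 6] / [8];  Q = [1, 2, 4, 5] / [3]
  Insert 7 (step 6): P = [1, 3, 4, 6, 7] / [8];  Q = [1, 2, 4, 5, 6] / [3]
  Insert 5 (step 7): P = [1, 3, 4, 5, 7] / [6] / [8];  Q = [1, 2, 4, 5, 6] / [3] / [7]
  Insert 2 (step 8): P = [1, 2, 4, 5, 7] / [3] / [6] / [8];  Q = [1, 2, 4, 5, 6] / [3] / [7] / [8]
Final shape: (5, 1, 1, 1).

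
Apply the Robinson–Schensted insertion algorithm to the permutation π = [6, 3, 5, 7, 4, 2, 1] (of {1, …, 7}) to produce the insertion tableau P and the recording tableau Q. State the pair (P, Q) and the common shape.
P = [1, 4, 7] / [2] / [3] / [5] / [6];  Q = [1, 3, 4] / [2] / [5] / [6] / [7];  common shape = (3, 1, 1, 1, 1)

Row-insert the values π_1, π_2, … into P one at a time, bumping the leftmost entry strictly greater than the inserted value down to the next row. The recording tableau Q records, in position (i, j), the step at which that cell was added to P.
  Insert 6 (step 1): P = [6];  Q = [1]
  Insert 3 (step 2): P = [3] / [6];  Q = [1] / [2]
  Insert 5 (step 3): P = [3, 5] / [6];  Q = [1, 3] / [2]
  Insert 7 (step 4): P = [3, 5, 7] / [6];  Q = [1, 3, 4] / [2]
  Insert 4 (step 5): P = [3, 4, 7] / [5] / [6];  Q = [1, 3, 4] / [2] / [5]
  Insert 2 (step 6): P = [2, 4, 7] / [3] / [5] / [6];  Q = [1, 3, 4] / [2] / [5] / [6]
  Insert 1 (step 7): P = [1, 4, 7] / [2] / [3] / [5] / [6];  Q = [1, 3, 4] / [2] / [5] / [6] / [7]
Final shape: (3, 1, 1, 1, 1).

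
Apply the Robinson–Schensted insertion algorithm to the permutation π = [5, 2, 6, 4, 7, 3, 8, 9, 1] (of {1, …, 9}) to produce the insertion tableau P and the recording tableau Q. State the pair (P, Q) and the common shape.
P = [1, 3, 7, 8, 9] / [2, 6] / [4] / [5];  Q = [1, 3, 5, 7, 8] / [2, 4] / [6] / [9];  common shape = (5, 2, 1, 1)

Row-insert the values π_1, π_2, … into P one at a time, bumping the leftmost entry strictly greater than the inserted value down to the next row. The recording tableau Q records, in position (i, j), the step at which that cell was added to P.
  Insert 5 (step 1): P = [5];  Q = [1]
  Insert 2 (step 2): P = [2] / [5];  Q = [1] / [2]
  Insert 6 (step 3): P = [2, 6] / [5];  Q = [1, 3] / [2]
  Insert 4 (step 4): P = [2, 4] / [5, 6];  Q = [1, 3] / [2, 4]
  Insert 7 (step 5): P = [2, 4, 7] / [5, 6];  Q = [1, 3, 5] / [2, 4]
  Insert 3 (step 6): P = [2, 3, 7] / [4, 6] / [5];  Q = [1, 3, 5] / [2, 4] / [6]
  Insert 8 (step 7): P = [2, 3, 7, 8] / [4, 6] / [5];  Q = [1, 3, 5, 7] / [2, 4] / [6]
  Insert 9 (step 8): P = [2, 3, 7, 8, 9] / [4, 6] / [5];  Q = [1, 3, 5, 7, 8] / [2, 4] / [6]
  Insert 1 (step 9): P = [1, 3, 7, 8, 9] / [2, 6] / [4] / [5];  Q = [1, 3, 5, 7, 8] / [2, 4] / [6] / [9]
Final shape: (5, 2, 1, 1).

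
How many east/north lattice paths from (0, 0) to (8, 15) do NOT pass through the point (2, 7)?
Number of paths = 382206

Total paths from (0, 0) to (8, 15): C(23, 8) = 490314. Paths through (2, 7): (paths (0, 0) → (2, 7)) × (paths (2, 7) → (8, 15)) = C(9, 2) · C(14, 6) = 36 · 3003 = 108108. Avoidance count = 490314 − 108108 = 382206.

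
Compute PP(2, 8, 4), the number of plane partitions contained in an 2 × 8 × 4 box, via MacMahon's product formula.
PP(2, 8, 4) = 70785

Evaluate the triple product over i = 1..2, j = 1..8, k = 1..4. The factors are (2/1) · (3/2) · (4/3) · (5/4) · (3/2) · (4/3) · (5/4) · (6/5) · … (64 factors total). The numerators and denominators telescope so the product is an integer; carrying out the multiplication exactly gives PP(2, 8, 4) = 70785.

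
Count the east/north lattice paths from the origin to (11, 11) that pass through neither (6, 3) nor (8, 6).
Number of paths = 476196

Inclusion–exclusion. Total paths: C(22, 11) = 705432. Through P₁: C(9, 6)·C(13, 5) = 108108. Through P₂: C(14, 8)·C(8, 3) = 168168. Since P₁ is strictly southwest of P₂, a monotone path through both must visit P₁ then P₂; paths through both = C(9, 6)·C(5, 2)·C(8, 3) = 47040. Avoid both = 705432 − 108108 − 168168 + 47040 = 476196.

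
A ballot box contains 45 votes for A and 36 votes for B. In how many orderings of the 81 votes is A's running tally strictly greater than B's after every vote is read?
Strict-lead orderings = 14475154961863401620360

Total orderings of the 81 votes with 45 for A: C(81, 45) = 130276394656770614583240. By the Bertrand ballot formula (Cycle Lemma / reflection principle), the number of orderings in which A is strictly ahead of B throughout is (p − q)/(p + q) · C(p + q, p) = (45 − 36)/(45 + 36) · 130276394656770614583240 = 14475154961863401620360.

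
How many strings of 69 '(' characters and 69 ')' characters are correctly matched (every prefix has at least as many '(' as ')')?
C_69 = 337485502510215975556783793455058624700

These balanced parentheses are counted by the Catalan number C_n = (1/(n + 1)) · C(2n, n). For n = 69: C_69 = (1/70) · C(138, 69) = 23623985175715118288974865541854103729000/70 = 337485502510215975556783793455058624700.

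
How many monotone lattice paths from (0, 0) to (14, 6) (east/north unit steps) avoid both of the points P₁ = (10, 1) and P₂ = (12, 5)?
Number of paths = 19305

Inclusion–exclusion. Total paths: C(20, 14) = 38760. Through P₁: C(11, 10)·C(9, 4) = 1386. Through P₂: C(17, 12)·C(3, 2) = 18564. Since P₁ is strictly southwest of P₂, a monotone path through both must visit P₁ then P₂; paths through both = C(11, 10)·C(6, 2)·C(3, 2) = 495. Avoid both = 38760 − 1386 − 18564 + 495 = 19305.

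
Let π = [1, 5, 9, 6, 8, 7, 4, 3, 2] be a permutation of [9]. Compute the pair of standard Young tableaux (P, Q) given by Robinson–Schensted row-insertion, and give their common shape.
P = [1, 2, 6, 7] / [3] / [4] / [5] / [8] / [9];  Q = [1, 2, 3, 5] / [4] / [6] / [7] / [8] / [9];  common shape = (4, 1, 1, 1, 1, 1)

Row-insert the values π_1, π_2, … into P one at a time, bumping the leftmost entry strictly greater than the inserted value down to the next row. The recording tableau Q records, in position (i, j), the step at which that cell was added to P.
  Insert 1 (step 1): P = [1];  Q = [1]
  Insert 5 (step 2): P = [1, 5];  Q = [1, 2]
  Insert 9 (step 3): P = [1, 5, 9];  Q = [1, 2, 3]
  Insert 6 (step 4): P = [1, 5, 6] / [9];  Q = [1, 2, 3] / [4]
  Insert 8 (step 5): P = [1, 5, 6, 8] / [9];  Q = [1, 2, 3, 5] / [4]
  Insert 7 (step 6): P = [1, 5, 6, 7] / [8] / [9];  Q = [1, 2, 3, 5] / [4] / [6]
  Insert 4 (step 7): P = [1, 4, 6, 7] / [5] / [8] / [9];  Q = [1, 2, 3, 5] / [4] / [6] / [7]
  Insert 3 (step 8): P = [1, 3, 6, 7] / [4] / [5] / [8] / [9];  Q = [1, 2, 3, 5] / [4] / [6] / [7] / [8]
  Insert 2 (step 9): P = [1, 2, 6, 7] / [3] / [4] / [5] / [8] / [9];  Q = [1, 2, 3, 5] / [4] / [6] / [7] / [8] / [9]
Final shape: (4, 1, 1, 1, 1, 1).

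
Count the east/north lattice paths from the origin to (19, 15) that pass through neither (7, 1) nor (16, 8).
Number of paths = 1701431800

Inclusion–exclusion. Total paths: C(34, 19) = 1855967520. Through P₁: C(8, 7)·C(26, 12) = 77261600. Through P₂: C(24, 16)·C(10, 3) = 88256520. Since P₁ is strictly southwest of P₂, a monotone path through both must visit P₁ then P₂; paths through both = C(8, 7)·C(16, 9)·C(10, 3) = 10982400. Avoid both = 1855967520 − 77261600 − 88256520 + 10982400 = 1701431800.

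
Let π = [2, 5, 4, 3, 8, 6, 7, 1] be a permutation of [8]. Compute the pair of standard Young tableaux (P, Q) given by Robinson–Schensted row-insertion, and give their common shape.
P = [1, 3, 6, 7] / [2, 8] / [4] / [5];  Q = [1, 2, 5, 7] / [3, 6] / [4] / [8];  common shape = (4, 2, 1, 1)

Row-insert the values π_1, π_2, … into P one at a time, bumping the leftmost entry strictly greater than the inserted value down to the next row. The recording tableau Q records, in position (i, j), the step at which that cell was added to P.
  Insert 2 (step 1): P = [2];  Q = [1]
  Insert 5 (step 2): P = [2, 5];  Q = [1, 2]
  Insert 4 (step 3): P = [2, 4] / [5];  Q = [1, 2] / [3]
  Insert 3 (step 4): P = [2, 3] / [4] / [5];  Q = [1, 2] / [3] / [4]
  Insert 8 (step 5): P = [2, 3, 8] / [4] / [5];  Q = [1, 2, 5] / [3] / [4]
  Insert 6 (step 6): P = [2, 3, 6] / [4, 8] / [5];  Q = [1, 2, 5] / [3, 6] / [4]
  Insert 7 (step 7): P = [2, 3, 6, 7] / [4, 8] / [5];  Q = [1, 2, 5, 7] / [3, 6] / [4]
  Insert 1 (step 8): P = [1, 3, 6, 7] / [2, 8] / [4] / [5];  Q = [1, 2, 5, 7] / [3, 6] / [4] / [8]
Final shape: (4, 2, 1, 1).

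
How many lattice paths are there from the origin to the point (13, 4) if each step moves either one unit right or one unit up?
Number of paths = 2380

A monotone lattice path from (0, 0) to (13, 4) consists of 13 east steps and 4 north steps in some order, so it is determined by which 13 of the 17 steps are east. The count is C(17, 13) = 2380.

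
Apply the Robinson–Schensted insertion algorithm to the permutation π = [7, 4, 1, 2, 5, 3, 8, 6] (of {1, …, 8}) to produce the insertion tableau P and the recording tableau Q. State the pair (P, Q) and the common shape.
P = [1, 2, 3, 6] / [4, 5, 8] / [7];  Q = [1, 4, 5, 7] / [2, 6, 8] / [3];  common shape = (4, 3, 1)

Row-insert the values π_1, π_2, … into P one at a time, bumping the leftmost entry strictly greater than the inserted value down to the next row. The recording tableau Q records, in position (i, j), the step at which that cell was added to P.
  Insert 7 (step 1): P = [7];  Q = [1]
  Insert 4 (step 2): P = [4] / [7];  Q = [1] / [2]
  Insert 1 (step 3): P = [1] / [4] / [7];  Q = [1] / [2] / [3]
  Insert 2 (step 4): P = [1, 2] / [4] / [7];  Q = [1, 4] / [2] / [3]
  Insert 5 (step 5): P = [1, 2, 5] / [4] / [7];  Q = [1, 4, 5] / [2] / [3]
  Insert 3 (step 6): P = [1, 2, 3] / [4, 5] / [7];  Q = [1, 4, 5] / [2, 6] / [3]
  Insert 8 (step 7): P = [1, 2, 3, 8] / [4, 5] / [7];  Q = [1, 4, 5, 7] / [2, 6] / [3]
  Insert 6 (step 8): P = [1, 2, 3, 6] / [4, 5, 8] / [7];  Q = [1, 4, 5, 7] / [2, 6, 8] / [3]
Final shape: (4, 3, 1).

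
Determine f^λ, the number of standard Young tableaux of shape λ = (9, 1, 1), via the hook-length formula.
# SYT of shape (9, 1, 1) = 45

Hook-length formula: f^λ = n! / Π hook(c), product over all cells c of the Young diagram. For λ = (9, 1, 1), n = 11 boxes. Hook lengths by row (left-to-right, top-to-bottom): [11, 8, 7, 6, 5, 4, 3, 2, 1]; [2]; [1]. Product of hooks = 887040. So f^λ = 11! / 887040 = 39916800 / 887040 = 45.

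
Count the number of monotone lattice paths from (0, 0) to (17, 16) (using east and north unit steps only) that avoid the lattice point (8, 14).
Number of paths = 1149215760

Total paths from (0, 0) to (17, 16): C(33, 17) = 1166803110. Paths through (8, 14): (paths (0, 0) → (8, 14)) × (paths (8, 14) → (17, 16)) = C(22, 8) · C(11, 9) = 319770 · 55 = 17587350. Avoidance count = 1166803110 − 17587350 = 1149215760.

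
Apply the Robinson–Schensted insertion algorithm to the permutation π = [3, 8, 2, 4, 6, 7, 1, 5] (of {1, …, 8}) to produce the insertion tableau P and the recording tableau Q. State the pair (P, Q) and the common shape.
P = [1, 4, 5, 7] / [2, 6] / [3, 8];  Q = [1, 2, 5, 6] / [3, 4] / [7, 8];  common shape = (4, 2, 2)

Row-insert the values π_1, π_2, … into P one at a time, bumping the leftmost entry strictly greater than the inserted value down to the next row. The recording tableau Q records, in position (i, j), the step at which that cell was added to P.
  Insert 3 (step 1): P = [3];  Q = [1]
  Insert 8 (step 2): P = [3, 8];  Q = [1, 2]
  Insert 2 (step 3): P = [2, 8] / [3];  Q = [1, 2] / [3]
  Insert 4 (step 4): P = [2, 4] / [3, 8];  Q = [1, 2] / [3, 4]
  Insert 6 (step 5): P = [2, 4, 6] / [3, 8];  Q = [1, 2, 5] / [3, 4]
  Insert 7 (step 6): P = [2, 4, 6, 7] / [3, 8];  Q = [1, 2, 5, 6] / [3, 4]
  Insert 1 (step 7): P = [1, 4, 6, 7] / [2, 8] / [3];  Q = [1, 2, 5, 6] / [3, 4] / [7]
  Insert 5 (step 8): P = [1, 4, 5, 7] / [2, 6] / [3, 8];  Q = [1, 2, 5, 6] / [3, 4] / [7, 8]
Final shape: (4, 2, 2).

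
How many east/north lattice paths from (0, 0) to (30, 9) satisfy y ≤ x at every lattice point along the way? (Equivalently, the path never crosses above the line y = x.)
Number of paths = 150391384

By the reflection principle (André's argument), the number of monotone paths to (30, 9) with n ≤ m that never go above y = x is C(39, 30) − C(39, 31) = 211915132 − 61523748 = 150391384.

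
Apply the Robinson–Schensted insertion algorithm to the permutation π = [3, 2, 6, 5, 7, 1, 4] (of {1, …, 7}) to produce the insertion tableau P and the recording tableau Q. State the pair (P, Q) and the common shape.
P = [1, 4, 7] / [2, 5] / [3, 6];  Q = [1, 3, 5] / [2, 4] / [6, 7];  common shape = (3, 2, 2)

Row-insert the values π_1, π_2, … into P one at a time, bumping the leftmost entry strictly greater than the inserted value down to the next row. The recording tableau Q records, in position (i, j), the step at which that cell was added to P.
  Insert 3 (step 1): P = [3];  Q = [1]
  Insert 2 (step 2): P = [2] / [3];  Q = [1] / [2]
  Insert 6 (step 3): P = [2, 6] / [3];  Q = [1, 3] / [2]
  Insert 5 (step 4): P = [2, 5] / [3, 6];  Q = [1, 3] / [2, 4]
  Insert 7 (step 5): P = [2, 5, 7] / [3, 6];  Q = [1, 3, 5] / [2, 4]
  Insert 1 (step 6): P = [1, 5, 7] / [2, 6] / [3];  Q = [1, 3, 5] / [2, 4] / [6]
  Insert 4 (step 7): P = [1, 4, 7] / [2, 5] / [3, 6];  Q = [1, 3, 5] / [2, 4] / [6, 7]
Final shape: (3, 2, 2).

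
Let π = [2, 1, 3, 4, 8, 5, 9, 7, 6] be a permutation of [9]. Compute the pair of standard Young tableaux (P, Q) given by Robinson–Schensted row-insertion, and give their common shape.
P = [1, 3, 4, 5, 6] / [2, 7, 9] / [8];  Q = [1, 3, 4, 5, 7] / [2, 6, 8] / [9];  common shape = (5, 3, 1)

Row-insert the values π_1, π_2, … into P one at a time, bumping the leftmost entry strictly greater than the inserted value down to the next row. The recording tableau Q records, in position (i, j), the step at which that cell was added to P.
  Insert 2 (step 1): P = [2];  Q = [1]
  Insert 1 (step 2): P = [1] / [2];  Q = [1] / [2]
  Insert 3 (step 3): P = [1, 3] / [2];  Q = [1, 3] / [2]
  Insert 4 (step 4): P = [1, 3, 4] / [2];  Q = [1, 3, 4] / [2]
  Insert 8 (step 5): P = [1, 3, 4, 8] / [2];  Q = [1, 3, 4, 5] / [2]
  Insert 5 (step 6): P = [1, 3, 4, 5] / [2, 8];  Q = [1, 3, 4, 5] / [2, 6]
  Insert 9 (step 7): P = [1, 3, 4, 5, 9] / [2, 8];  Q = [1, 3, 4, 5, 7] / [2, 6]
  Insert 7 (step 8): P = [1, 3, 4, 5, 7] / [2, 8, 9];  Q = [1, 3, 4, 5, 7] / [2, 6, 8]
  Insert 6 (step 9): P = [1, 3, 4, 5, 6] / [2, 7, 9] / [8];  Q = [1, 3, 4, 5, 7] / [2, 6, 8] / [9]
Final shape: (5, 3, 1).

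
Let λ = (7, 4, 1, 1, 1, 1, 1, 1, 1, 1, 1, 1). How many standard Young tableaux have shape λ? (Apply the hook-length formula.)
# SYT of shape (7, 4, 1, 1, 1, 1, 1, 1, 1, 1, 1, 1) = 7390240

Hook-length formula: f^λ = n! / Π hook(c), product over all cells c of the Young diagram. For λ = (7, 4, 1, 1, 1, 1, 1, 1, 1, 1, 1, 1), n = 21 boxes. Hook lengths by row (left-to-right, top-to-bottom): [18, 7, 6, 5, 3, 2, 1]; [14, 3, 2, 1]; [10]; [9]; [8]; [7]; [6]; [5]; [4]; [3]; [2]; [1]. Product of hooks = 6913299456000. So f^λ = 21! / 6913299456000 = 51090942171709440000 / 6913299456000 = 7390240.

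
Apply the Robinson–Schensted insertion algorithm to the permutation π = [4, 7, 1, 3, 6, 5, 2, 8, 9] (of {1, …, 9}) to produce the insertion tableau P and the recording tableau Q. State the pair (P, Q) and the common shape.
P = [1, 2, 5, 8, 9] / [3, 6] / [4] / [7];  Q = [1, 2, 5, 8, 9] / [3, 4] / [6] / [7];  common shape = (5, 2, 1, 1)

Row-insert the values π_1, π_2, … into P one at a time, bumping the leftmost entry strictly greater than the inserted value down to the next row. The recording tableau Q records, in position (i, j), the step at which that cell was added to P.
  Insert 4 (step 1): P = [4];  Q = [1]
  Insert 7 (step 2): P = [4, 7];  Q = [1, 2]
  Insert 1 (step 3): P = [1, 7] / [4];  Q = [1, 2] / [3]
  Insert 3 (step 4): P = [1, 3] / [4, 7];  Q = [1, 2] / [3, 4]
  Insert 6 (step 5): P = [1, 3, 6] / [4, 7];  Q = [1, 2, 5] / [3, 4]
  Insert 5 (step 6): P = [1, 3, 5] / [4, 6] / [7];  Q = [1, 2, 5] / [3, 4] / [6]
  Insert 2 (step 7): P = [1, 2, 5] / [3, 6] / [4] / [7];  Q = [1, 2, 5] / [3, 4] / [6] / [7]
  Insert 8 (step 8): P = [1, 2, 5, 8] / [3, 6] / [4] / [7];  Q = [1, 2, 5, 8] / [3, 4] / [6] / [7]
  Insert 9 (step 9): P = [1, 2, 5, 8, 9] / [3, 6] / [4] / [7];  Q = [1, 2, 5, 8, 9] / [3, 4] / [6] / [7]
Final shape: (5, 2, 1, 1).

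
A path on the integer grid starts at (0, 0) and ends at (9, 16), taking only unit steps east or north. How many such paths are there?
Number of paths = 2042975

A monotone lattice path from (0, 0) to (9, 16) consists of 9 east steps and 16 north steps in some order, so it is determined by which 9 of the 25 steps are east. The count is C(25, 9) = 2042975.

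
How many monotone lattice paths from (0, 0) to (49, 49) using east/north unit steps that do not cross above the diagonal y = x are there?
C_49 = 509552245179617138054608572

These NE paths below the diagonal are counted by the Catalan number C_n = (1/(n + 1)) · C(2n, n). For n = 49: C_49 = (1/50) · C(98, 49) = 25477612258980856902730428600/50 = 509552245179617138054608572.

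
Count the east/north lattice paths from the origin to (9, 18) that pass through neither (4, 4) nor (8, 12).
Number of paths = 3233625

Inclusion–exclusion. Total paths: C(27, 9) = 4686825. Through P₁: C(8, 4)·C(19, 5) = 813960. Through P₂: C(20, 8)·C(7, 1) = 881790. Since P₁ is strictly southwest of P₂, a monotone path through both must visit P₁ then P₂; paths through both = C(8, 4)·C(12, 4)·C(7, 1) = 242550. Avoid both = 4686825 − 813960 − 881790 + 242550 = 3233625.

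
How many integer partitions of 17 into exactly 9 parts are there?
p(17, 9 parts) = 22

Partitions of n into exactly k parts are in bijection with partitions of n − k into at most k parts (subtract 1 from each part). So p(17, exactly 9) = p(8, parts ≤ 9). Computing via the recurrence p(m, j) = p(m, j−1) + p(m−j, j) gives 22.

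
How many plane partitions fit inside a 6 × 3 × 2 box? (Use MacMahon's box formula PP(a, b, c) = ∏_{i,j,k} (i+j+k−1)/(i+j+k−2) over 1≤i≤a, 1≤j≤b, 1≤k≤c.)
PP(6, 3, 2) = 2520

Evaluate the triple product over i = 1..6, j = 1..3, k = 1..2. The factors are (2/1) · (3/2) · (3/2) · (4/3) · (4/3) · (5/4) · (3/2) · (4/3) · … (36 factors total). The numerators and denominators telescope so the product is an integer; carrying out the multiplication exactly gives PP(6, 3, 2) = 2520.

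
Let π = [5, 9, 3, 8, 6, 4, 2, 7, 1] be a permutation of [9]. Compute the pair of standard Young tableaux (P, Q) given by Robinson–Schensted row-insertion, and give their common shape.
P = [1, 4, 7] / [2, 6] / [3] / [5] / [8] / [9];  Q = [1, 2, 8] / [3, 4] / [5] / [6] / [7] / [9];  common shape = (3, 2, 1, 1, 1, 1)

Row-insert the values π_1, π_2, … into P one at a time, bumping the leftmost entry strictly greater than the inserted value down to the next row. The recording tableau Q records, in position (i, j), the step at which that cell was added to P.
  Insert 5 (step 1): P = [5];  Q = [1]
  Insert 9 (step 2): P = [5, 9];  Q = [1, 2]
  Insert 3 (step 3): P = [3, 9] / [5];  Q = [1, 2] / [3]
  Insert 8 (step 4): P = [3, 8] / [5, 9];  Q = [1, 2] / [3, 4]
  Insert 6 (step 5): P = [3, 6] / [5, 8] / [9];  Q = [1, 2] / [3, 4] / [5]
  Insert 4 (step 6): P = [3, 4] / [5, 6] / [8] / [9];  Q = [1, 2] / [3, 4] / [5] / [6]
  Insert 2 (step 7): P = [2, 4] / [3, 6] / [5] / [8] / [9];  Q = [1, 2] / [3, 4] / [5] / [6] / [7]
  Insert 7 (step 8): P = [2, 4, 7] / [3, 6] / [5] / [8] / [9];  Q = [1, 2, 8] / [3, 4] / [5] / [6] / [7]
  Insert 1 (step 9): P = [1, 4, 7] / [2, 6] / [3] / [5] / [8] / [9];  Q = [1, 2, 8] / [3, 4] / [5] / [6] / [7] / [9]
Final shape: (3, 2, 1, 1, 1, 1).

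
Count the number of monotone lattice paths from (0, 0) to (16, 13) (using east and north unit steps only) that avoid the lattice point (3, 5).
Number of paths = 56468475

Total paths from (0, 0) to (16, 13): C(29, 16) = 67863915. Paths through (3, 5): (paths (0, 0) → (3, 5)) × (paths (3, 5) → (16, 13)) = C(8, 3) · C(21, 13) = 56 · 203490 = 11395440. Avoidance count = 67863915 − 11395440 = 56468475.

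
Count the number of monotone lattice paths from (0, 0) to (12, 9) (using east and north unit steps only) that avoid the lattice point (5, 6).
Number of paths = 238490

Total paths from (0, 0) to (12, 9): C(21, 12) = 293930. Paths through (5, 6): (paths (0, 0) → (5, 6)) × (paths (5, 6) → (12, 9)) = C(11, 5) · C(10, 7) = 462 · 120 = 55440. Avoidance count = 293930 − 55440 = 238490.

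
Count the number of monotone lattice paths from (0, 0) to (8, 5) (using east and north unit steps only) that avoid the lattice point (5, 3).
Number of paths = 727

Total paths from (0, 0) to (8, 5): C(13, 8) = 1287. Paths through (5, 3): (paths (0, 0) → (5, 3)) × (paths (5, 3) → (8, 5)) = C(8, 5) · C(5, 3) = 56 · 10 = 560. Avoidance count = 1287 − 560 = 727.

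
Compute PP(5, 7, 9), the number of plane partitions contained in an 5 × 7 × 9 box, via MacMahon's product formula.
PP(5, 7, 9) = 2424984388825856

Evaluate the triple product over i = 1..5, j = 1..7, k = 1..9. The factors are (2/1) · (3/2) · (4/3) · (5/4) · (6/5) · (7/6) · (8/7) · (9/8) · … (315 factors total). The numerators and denominators telescope so the product is an integer; carrying out the multiplication exactly gives PP(5, 7, 9) = 2424984388825856.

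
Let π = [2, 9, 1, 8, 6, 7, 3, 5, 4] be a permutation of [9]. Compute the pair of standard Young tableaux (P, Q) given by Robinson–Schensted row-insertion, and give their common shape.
P = [1, 3, 4] / [2, 5, 7] / [6] / [8] / [9];  Q = [1, 2, 6] / [3, 4, 8] / [5] / [7] / [9];  common shape = (3, 3, 1, 1, 1)

Row-insert the values π_1, π_2, … into P one at a time, bumping the leftmost entry strictly greater than the inserted value down to the next row. The recording tableau Q records, in position (i, j), the step at which that cell was added to P.
  Insert 2 (step 1): P = [2];  Q = [1]
  Insert 9 (step 2): P = [2, 9];  Q = [1, 2]
  Insert 1 (step 3): P = [1, 9] / [2];  Q = [1, 2] / [3]
  Insert 8 (step 4): P = [1, 8] / [2, 9];  Q = [1, 2] / [3, 4]
  Insert 6 (step 5): P = [1, 6] / [2, 8] / [9];  Q = [1, 2] / [3, 4] / [5]
  Insert 7 (step 6): P = [1, 6, 7] / [2, 8] / [9];  Q = [1, 2, 6] / [3, 4] / [5]
  Insert 3 (step 7): P = [1, 3, 7] / [2, 6] / [8] / [9];  Q = [1, 2, 6] / [3, 4] / [5] / [7]
  Insert 5 (step 8): P = [1, 3, 5] / [2, 6, 7] / [8] / [9];  Q = [1, 2, 6] / [3, 4, 8] / [5] / [7]
  Insert 4 (step 9): P = [1, 3, 4] / [2, 5, 7] / [6] / [8] / [9];  Q = [1, 2, 6] / [3, 4, 8] / [5] / [7] / [9]
Final shape: (3, 3, 1, 1, 1).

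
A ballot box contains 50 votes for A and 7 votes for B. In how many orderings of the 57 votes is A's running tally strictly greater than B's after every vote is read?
Strict-lead orderings = 199448964

Total orderings of the 57 votes with 50 for A: C(57, 50) = 264385836. By the Bertrand ballot formula (Cycle Lemma / reflection principle), the number of orderings in which A is strictly ahead of B throughout is (p − q)/(p + q) · C(p + q, p) = (50 − 7)/(50 + 7) · 264385836 = 199448964.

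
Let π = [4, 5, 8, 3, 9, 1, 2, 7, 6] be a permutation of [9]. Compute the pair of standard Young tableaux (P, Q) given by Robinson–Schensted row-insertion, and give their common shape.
P = [1, 2, 6, 9] / [3, 5, 7] / [4, 8];  Q = [1, 2, 3, 5] / [4, 7, 8] / [6, 9];  common shape = (4, 3, 2)

Row-insert the values π_1, π_2, … into P one at a time, bumping the leftmost entry strictly greater than the inserted value down to the next row. The recording tableau Q records, in position (i, j), the step at which that cell was added to P.
  Insert 4 (step 1): P = [4];  Q = [1]
  Insert 5 (step 2): P = [4, 5];  Q = [1, 2]
  Insert 8 (step 3): P = [4, 5, 8];  Q = [1, 2, 3]
  Insert 3 (step 4): P = [3, 5, 8] / [4];  Q = [1, 2, 3] / [4]
  Insert 9 (step 5): P = [3, 5, 8, 9] / [4];  Q = [1, 2, 3, 5] / [4]
  Insert 1 (step 6): P = [1, 5, 8, 9] / [3] / [4];  Q = [1, 2, 3, 5] / [4] / [6]
  Insert 2 (step 7): P = [1, 2, 8, 9] / [3, 5] / [4];  Q = [1, 2, 3, 5] / [4, 7] / [6]
  Insert 7 (step 8): P = [1, 2, 7, 9] / [3, 5, 8] / [4];  Q = [1, 2, 3, 5] / [4, 7, 8] / [6]
  Insert 6 (step 9): P = [1, 2, 6, 9] / [3, 5, 7] / [4, 8];  Q = [1, 2, 3, 5] / [4, 7, 8] / [6, 9]
Final shape: (4, 3, 2).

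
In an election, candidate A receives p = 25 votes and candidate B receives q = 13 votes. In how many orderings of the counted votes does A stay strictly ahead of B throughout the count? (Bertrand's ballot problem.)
Strict-lead orderings = 1709984304

Total orderings of the 38 votes with 25 for A: C(38, 25) = 5414950296. By the Bertrand ballot formula (Cycle Lemma / reflection principle), the number of orderings in which A is strictly ahead of B throughout is (p − q)/(p + q) · C(p + q, p) = (25 − 13)/(25 + 13) · 5414950296 = 1709984304.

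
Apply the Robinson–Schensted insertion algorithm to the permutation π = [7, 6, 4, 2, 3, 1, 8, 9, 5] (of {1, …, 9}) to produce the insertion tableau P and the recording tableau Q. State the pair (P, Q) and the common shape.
P = [1, 3, 5, 9] / [2, 8] / [4] / [6] / [7];  Q = [1, 5, 7, 8] / [2, 9] / [3] / [4] / [6];  common shape = (4, 2, 1, 1, 1)

Row-insert the values π_1, π_2, … into P one at a time, bumping the leftmost entry strictly greater than the inserted value down to the next row. The recording tableau Q records, in position (i, j), the step at which that cell was added to P.
  Insert 7 (step 1): P = [7];  Q = [1]
  Insert 6 (step 2): P = [6] / [7];  Q = [1] / [2]
  Insert 4 (step 3): P = [4] / [6] / [7];  Q = [1] / [2] / [3]
  Insert 2 (step 4): P = [2] / [4] / [6] / [7];  Q = [1] / [2] / [3] / [4]
  Insert 3 (step 5): P = [2, 3] / [4] / [6] / [7];  Q = [1, 5] / [2] / [3] / [4]
  Insert 1 (step 6): P = [1, 3] / [2] / [4] / [6] / [7];  Q = [1, 5] / [2] / [3] / [4] / [6]
  Insert 8 (step 7): P = [1, 3, 8] / [2] / [4] / [6] / [7];  Q = [1, 5, 7] / [2] / [3] / [4] / [6]
  Insert 9 (step 8): P = [1, 3, 8, 9] / [2] / [4] / [6] / [7];  Q = [1, 5, 7, 8] / [2] / [3] / [4] / [6]
  Insert 5 (step 9): P = [1, 3, 5, 9] / [2, 8] / [4] / [6] / [7];  Q = [1, 5, 7, 8] / [2, 9] / [3] / [4] / [6]
Final shape: (4, 2, 1, 1, 1).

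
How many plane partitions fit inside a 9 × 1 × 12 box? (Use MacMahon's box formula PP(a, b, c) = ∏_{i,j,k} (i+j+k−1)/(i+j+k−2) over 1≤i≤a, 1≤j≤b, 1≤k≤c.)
PP(9, 1, 12) = 293930

Evaluate the triple product over i = 1..9, j = 1..1, k = 1..12. The factors are (2/1) · (3/2) · (4/3) · (5/4) · (6/5) · (7/6) · (8/7) · (9/8) · … (108 factors total). The numerators and denominators telescope so the product is an integer; carrying out the multiplication exactly gives PP(9, 1, 12) = 293930.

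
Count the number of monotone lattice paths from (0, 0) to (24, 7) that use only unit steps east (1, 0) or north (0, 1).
Number of paths = 2629575

A monotone lattice path from (0, 0) to (24, 7) consists of 24 east steps and 7 north steps in some order, so it is determined by which 24 of the 31 steps are east. The count is C(31, 24) = 2629575.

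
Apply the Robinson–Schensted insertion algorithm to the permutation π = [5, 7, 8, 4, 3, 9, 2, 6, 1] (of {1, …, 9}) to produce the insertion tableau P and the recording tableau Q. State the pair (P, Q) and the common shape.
P = [1, 6, 8, 9] / [2, 7] / [3] / [4] / [5];  Q = [1, 2, 3, 6] / [4, 8] / [5] / [7] / [9];  common shape = (4, 2, 1, 1, 1)

Row-insert the values π_1, π_2, … into P one at a time, bumping the leftmost entry strictly greater than the inserted value down to the next row. The recording tableau Q records, in position (i, j), the step at which that cell was added to P.
  Insert 5 (step 1): P = [5];  Q = [1]
  Insert 7 (step 2): P = [5, 7];  Q = [1, 2]
  Insert 8 (step 3): P = [5, 7, 8];  Q = [1, 2, 3]
  Insert 4 (step 4): P = [4, 7, 8] / [5];  Q = [1, 2, 3] / [4]
  Insert 3 (step 5): P = [3, 7, 8] / [4] / [5];  Q = [1, 2, 3] / [4] / [5]
  Insert 9 (step 6): P = [3, 7, 8, 9] / [4] / [5];  Q = [1, 2, 3, 6] / [4] / [5]
  Insert 2 (step 7): P = [2, 7, 8, 9] / [3] / [4] / [5];  Q = [1, 2, 3, 6] / [4] / [5] / [7]
  Insert 6 (step 8): P = [2, 6, 8, 9] / [3, 7] / [4] / [5];  Q = [1, 2, 3, 6] / [4, 8] / [5] / [7]
  Insert 1 (step 9): P = [1, 6, 8, 9] / [2, 7] / [3] / [4] / [5];  Q = [1, 2, 3, 6] / [4, 8] / [5] / [7] / [9]
Final shape: (4, 2, 1, 1, 1).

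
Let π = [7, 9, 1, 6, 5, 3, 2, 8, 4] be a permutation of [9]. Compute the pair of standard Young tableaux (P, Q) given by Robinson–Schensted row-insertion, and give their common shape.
P = [1, 2, 4] / [3, 8] / [5, 9] / [6] / [7];  Q = [1, 2, 8] / [3, 4] / [5, 9] / [6] / [7];  common shape = (3, 2, 2, 1, 1)

Row-insert the values π_1, π_2, … into P one at a time, bumping the leftmost entry strictly greater than the inserted value down to the next row. The recording tableau Q records, in position (i, j), the step at which that cell was added to P.
  Insert 7 (step 1): P = [7];  Q = [1]
  Insert 9 (step 2): P = [7, 9];  Q = [1, 2]
  Insert 1 (step 3): P = [1, 9] / [7];  Q = [1, 2] / [3]
  Insert 6 (step 4): P = [1, 6] / [7, 9];  Q = [1, 2] / [3, 4]
  Insert 5 (step 5): P = [1, 5] / [6, 9] / [7];  Q = [1, 2] / [3, 4] / [5]
  Insert 3 (step 6): P = [1, 3] / [5, 9] / [6] / [7];  Q = [1, 2] / [3, 4] / [5] / [6]
  Insert 2 (step 7): P = [1, 2] / [3, 9] / [5] / [6] / [7];  Q = [1, 2] / [3, 4] / [5] / [6] / [7]
  Insert 8 (step 8): P = [1, 2, 8] / [3, 9] / [5] / [6] / [7];  Q = [1, 2, 8] / [3, 4] / [5] / [6] / [7]
  Insert 4 (step 9): P = [1, 2, 4] / [3, 8] / [5, 9] / [6] / [7];  Q = [1, 2, 8] / [3, 4] / [5, 9] / [6] / [7]
Final shape: (3, 2, 2, 1, 1).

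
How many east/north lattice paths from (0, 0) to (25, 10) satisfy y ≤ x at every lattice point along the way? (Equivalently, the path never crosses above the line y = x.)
Number of paths = 112971936

By the reflection principle (André's argument), the number of monotone paths to (25, 10) with n ≤ m that never go above y = x is C(35, 25) − C(35, 26) = 183579396 − 70607460 = 112971936.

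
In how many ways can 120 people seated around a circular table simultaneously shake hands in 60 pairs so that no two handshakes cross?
C_60 = 1583850964596120042686772779038896

These noncrossing handshakes are counted by the Catalan number C_n = (1/(n + 1)) · C(2n, n). For n = 60: C_60 = (1/61) · C(120, 60) = 96614908840363322603893139521372656/61 = 1583850964596120042686772779038896.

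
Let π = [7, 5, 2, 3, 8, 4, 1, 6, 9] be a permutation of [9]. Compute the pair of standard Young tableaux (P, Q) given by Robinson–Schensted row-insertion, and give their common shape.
P = [1, 3, 4, 6, 9] / [2, 8] / [5] / [7];  Q = [1, 4, 5, 8, 9] / [2, 6] / [3] / [7];  common shape = (5, 2, 1, 1)

Row-insert the values π_1, π_2, … into P one at a time, bumping the leftmost entry strictly greater than the inserted value down to the next row. The recording tableau Q records, in position (i, j), the step at which that cell was added to P.
  Insert 7 (step 1): P = [7];  Q = [1]
  Insert 5 (step 2): P = [5] / [7];  Q = [1] / [2]
  Insert 2 (step 3): P = [2] / [5] / [7];  Q = [1] / [2] / [3]
  Insert 3 (step 4): P = [2, 3] / [5] / [7];  Q = [1, 4] / [2] / [3]
  Insert 8 (step 5): P = [2, 3, 8] / [5] / [7];  Q = [1, 4, 5] / [2] / [3]
  Insert 4 (step 6): P = [2, 3, 4] / [5, 8] / [7];  Q = [1, 4, 5] / [2, 6] / [3]
  Insert 1 (step 7): P = [1, 3, 4] / [2, 8] / [5] / [7];  Q = [1, 4, 5] / [2, 6] / [3] / [7]
  Insert 6 (step 8): P = [1, 3, 4, 6] / [2, 8] / [5] / [7];  Q = [1, 4, 5, 8] / [2, 6] / [3] / [7]
  Insert 9 (step 9): P = [1, 3, 4, 6, 9] / [2, 8] / [5] / [7];  Q = [1, 4, 5, 8, 9] / [2, 6] / [3] / [7]
Final shape: (5, 2, 1, 1).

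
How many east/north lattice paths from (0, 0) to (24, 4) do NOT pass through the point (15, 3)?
Number of paths = 12315

Total paths from (0, 0) to (24, 4): C(28, 24) = 20475. Paths through (15, 3): (paths (0, 0) → (15, 3)) × (paths (15, 3) → (24, 4)) = C(18, 15) · C(10, 9) = 816 · 10 = 8160. Avoidance count = 20475 − 8160 = 12315.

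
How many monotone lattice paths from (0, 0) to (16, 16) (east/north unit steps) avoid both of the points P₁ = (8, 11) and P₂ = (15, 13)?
Number of paths = 364921524

Inclusion–exclusion. Total paths: C(32, 16) = 601080390. Through P₁: C(19, 8)·C(13, 8) = 97274034. Through P₂: C(28, 15)·C(4, 1) = 149768640. Since P₁ is strictly southwest of P₂, a monotone path through both must visit P₁ then P₂; paths through both = C(19, 8)·C(9, 7)·C(4, 1) = 10883808. Avoid both = 601080390 − 97274034 − 149768640 + 10883808 = 364921524.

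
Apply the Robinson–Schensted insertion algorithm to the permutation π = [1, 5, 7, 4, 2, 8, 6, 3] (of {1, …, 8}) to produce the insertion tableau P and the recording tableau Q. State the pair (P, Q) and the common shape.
P = [1, 2, 3, 8] / [4, 6] / [5, 7];  Q = [1, 2, 3, 6] / [4, 7] / [5, 8];  common shape = (4, 2, 2)

Row-insert the values π_1, π_2, … into P one at a time, bumping the leftmost entry strictly greater than the inserted value down to the next row. The recording tableau Q records, in position (i, j), the step at which that cell was added to P.
  Insert 1 (step 1): P = [1];  Q = [1]
  Insert 5 (step 2): P = [1, 5];  Q = [1, 2]
  Insert 7 (step 3): P = [1, 5, 7];  Q = [1, 2, 3]
  Insert 4 (step 4): P = [1, 4, 7] / [5];  Q = [1, 2, 3] / [4]
  Insert 2 (step 5): P = [1, 2, 7] / [4] / [5];  Q = [1, 2, 3] / [4] / [5]
  Insert 8 (step 6): P = [1, 2, 7, 8] / [4] / [5];  Q = [1, 2, 3, 6] / [4] / [5]
  Insert 6 (step 7): P = [1, 2, 6, 8] / [4, 7] / [5];  Q = [1, 2, 3, 6] / [4, 7] / [5]
  Insert 3 (step 8): P = [1, 2, 3, 8] / [4, 6] / [5, 7];  Q = [1, 2, 3, 6] / [4, 7] / [5, 8]
Final shape: (4, 2, 2).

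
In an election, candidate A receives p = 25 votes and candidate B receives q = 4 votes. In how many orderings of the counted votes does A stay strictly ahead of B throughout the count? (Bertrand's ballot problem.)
Strict-lead orderings = 17199

Total orderings of the 29 votes with 25 for A: C(29, 25) = 23751. By the Bertrand ballot formula (Cycle Lemma / reflection principle), the number of orderings in which A is strictly ahead of B throughout is (p − q)/(p + q) · C(p + q, p) = (25 − 4)/(25 + 4) · 23751 = 17199.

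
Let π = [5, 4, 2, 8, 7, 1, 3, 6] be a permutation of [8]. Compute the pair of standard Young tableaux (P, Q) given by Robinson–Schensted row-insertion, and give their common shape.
P = [1, 3, 6] / [2, 7] / [4, 8] / [5];  Q = [1, 4, 8] / [2, 5] / [3, 7] / [6];  common shape = (3, 2, 2, 1)

Row-insert the values π_1, π_2, … into P one at a time, bumping the leftmost entry strictly greater than the inserted value down to the next row. The recording tableau Q records, in position (i, j), the step at which that cell was added to P.
  Insert 5 (step 1): P = [5];  Q = [1]
  Insert 4 (step 2): P = [4] / [5];  Q = [1] / [2]
  Insert 2 (step 3): P = [2] / [4] / [5];  Q = [1] / [2] / [3]
  Insert 8 (step 4): P = [2, 8] / [4] / [5];  Q = [1, 4] / [2] / [3]
  Insert 7 (step 5): P = [2, 7] / [4, 8] / [5];  Q = [1, 4] / [2, 5] / [3]
  Insert 1 (step 6): P = [1, 7] / [2, 8] / [4] / [5];  Q = [1, 4] / [2, 5] / [3] / [6]
  Insert 3 (step 7): P = [1, 3] / [2, 7] / [4, 8] / [5];  Q = [1, 4] / [2, 5] / [3, 7] / [6]
  Insert 6 (step 8): P = [1, 3, 6] / [2, 7] / [4, 8] / [5];  Q = [1, 4, 8] / [2, 5] / [3, 7] / [6]
Final shape: (3, 2, 2, 1).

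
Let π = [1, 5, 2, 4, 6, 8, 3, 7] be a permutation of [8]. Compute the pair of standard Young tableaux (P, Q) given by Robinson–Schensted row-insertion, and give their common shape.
P = [1, 2, 3, 6, 7] / [4, 8] / [5];  Q = [1, 2, 4, 5, 6] / [3, 8] / [7];  common shape = (5, 2, 1)

Row-insert the values π_1, π_2, … into P one at a time, bumping the leftmost entry strictly greater than the inserted value down to the next row. The recording tableau Q records, in position (i, j), the step at which that cell was added to P.
  Insert 1 (step 1): P = [1];  Q = [1]
  Insert 5 (step 2): P = [1, 5];  Q = [1, 2]
  Insert 2 (step 3): P = [1, 2] / [5];  Q = [1, 2] / [3]
  Insert 4 (step 4): P = [1, 2, 4] / [5];  Q = [1, 2, 4] / [3]
  Insert 6 (step 5): P = [1, 2, 4, 6] / [5];  Q = [1, 2, 4, 5] / [3]
  Insert 8 (step 6): P = [1, 2, 4, 6, 8] / [5];  Q = [1, 2, 4, 5, 6] / [3]
  Insert 3 (step 7): P = [1, 2, 3, 6, 8] / [4] / [5];  Q = [1, 2, 4, 5, 6] / [3] / [7]
  Insert 7 (step 8): P = [1, 2, 3, 6, 7] / [4, 8] / [5];  Q = [1, 2, 4, 5, 6] / [3, 8] / [7]
Final shape: (5, 2, 1).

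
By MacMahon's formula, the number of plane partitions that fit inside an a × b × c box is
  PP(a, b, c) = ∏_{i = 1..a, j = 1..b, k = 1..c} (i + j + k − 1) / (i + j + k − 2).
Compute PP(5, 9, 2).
PP(5, 9, 2) = 1002001

Evaluate the triple product over i = 1..5, j = 1..9, k = 1..2. The factors are (2/1) · (3/2) · (3/2) · (4/3) · (4/3) · (5/4) · (5/4) · (6/5) · … (90 factors total). The numerators and denominators telescope so the product is an integer; carrying out the multiplication exactly gives PP(5, 9, 2) = 1002001.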